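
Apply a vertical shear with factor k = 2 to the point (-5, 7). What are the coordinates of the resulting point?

Shear matrix for vertical shear with factor k = 2:
[[1, 0], [2, 1]]
Result: (-5, 7) → (-5, -3)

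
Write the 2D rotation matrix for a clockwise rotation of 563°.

Rotation matrix formula: [[cos θ, -sin θ], [sin θ, cos θ]]
A clockwise rotation by 563° is equivalent to a counterclockwise rotation by -563°.
For θ = -563°:
cos(-563°) = -0.9205
sin(-563°) = 0.3907
Result: [[-0.9205, -0.3907], [0.3907, -0.9205]]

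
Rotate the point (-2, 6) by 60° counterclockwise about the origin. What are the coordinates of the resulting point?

Rotation matrix for 60°: [[cos 60°, -sin 60°], [sin 60°, cos 60°]] ≈ [[0.500000, -0.866025], [0.866025, 0.500000]]
[[0.500000, -0.866025], [0.866025, 0.500000]] × [-2, 6]ᵀ ≈ [-6.1962, 1.2679]ᵀ
Result: (-6.1962, 1.2679)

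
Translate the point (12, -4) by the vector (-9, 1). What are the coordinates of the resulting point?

Translation by (-9, 1) (homogeneous matrix [[1, 0, -9], [0, 1, 1], [0, 0, 1]]):
x' = 12 + -9 = 3
y' = -4 + 1 = -3
Result: (3, -3)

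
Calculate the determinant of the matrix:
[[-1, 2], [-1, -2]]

For a 2×2 matrix [[a, b], [c, d]], det = ad - bc
det = (-1)(-2) - (2)(-1) = 2 - -2 = 4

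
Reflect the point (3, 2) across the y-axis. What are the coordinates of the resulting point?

Reflection across y-axis: (3, 2) → (-3, 2)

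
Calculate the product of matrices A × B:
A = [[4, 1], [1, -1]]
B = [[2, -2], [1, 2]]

Matrix multiplication:
C[0][0] = 4×2 + 1×1 = 9
C[0][1] = 4×-2 + 1×2 = -6
C[1][0] = 1×2 + -1×1 = 1
C[1][1] = 1×-2 + -1×2 = -4
Result: [[9, -6], [1, -4]]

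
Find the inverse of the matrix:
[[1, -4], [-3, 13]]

For [[a,b],[c,d]], inverse = (1/det)·[[d,-b],[-c,a]]
det = (1)(13) - (-4)(-3) = 13 - 12 = 1
Inverse = [[13, 4], [3, 1]]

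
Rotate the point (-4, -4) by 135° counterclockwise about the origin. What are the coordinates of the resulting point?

Rotation matrix for 135°: [[cos 135°, -sin 135°], [sin 135°, cos 135°]] ≈ [[-0.707107, -0.707107], [0.707107, -0.707107]]
[[-0.707107, -0.707107], [0.707107, -0.707107]] × [-4, -4]ᵀ ≈ [5.6569, 0]ᵀ
Result: (5.6569, 0)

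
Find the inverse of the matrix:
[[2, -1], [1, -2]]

For [[a,b],[c,d]], inverse = (1/det)·[[d,-b],[-c,a]]
det = (2)(-2) - (-1)(1) = -4 - -1 = -3
Inverse = (1/-3)·[[-2, 1], [-1, 2]]
= [[2/3, -1/3], [1/3, -2/3]]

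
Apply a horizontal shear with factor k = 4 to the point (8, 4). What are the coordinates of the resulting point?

Shear matrix for horizontal shear with factor k = 4:
[[1, 4], [0, 1]]
Result: (8, 4) → (24, 4)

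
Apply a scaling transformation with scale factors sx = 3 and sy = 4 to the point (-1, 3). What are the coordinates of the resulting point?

Scaling matrix:
[[3, 0], [0, 4]]
Result: (-1 × 3, 3 × 4) = (-3, 12)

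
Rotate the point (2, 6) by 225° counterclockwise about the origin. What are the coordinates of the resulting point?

Rotation matrix for 225°: [[cos 225°, -sin 225°], [sin 225°, cos 225°]] ≈ [[-0.707107, 0.707107], [-0.707107, -0.707107]]
[[-0.707107, 0.707107], [-0.707107, -0.707107]] × [2, 6]ᵀ ≈ [2.8284, -5.6569]ᵀ
Result: (2.8284, -5.6569)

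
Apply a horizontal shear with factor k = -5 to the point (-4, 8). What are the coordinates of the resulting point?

Shear matrix for horizontal shear with factor k = -5:
[[1, -5], [0, 1]]
Result: (-4, 8) → (-44, 8)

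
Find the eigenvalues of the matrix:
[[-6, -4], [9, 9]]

Characteristic equation: det(A - λI) = 0
λ² - (trace)λ + (det) = 0
trace = -6 + 9 = 3, det = (-6)(9) - (-4)(9) = -18
λ² - (3)λ + (-18) = 0
λ = (3 ± √((3)² - 4·(-18))) / 2 = (3 ± √81) / 2
Solving: λ = -3, 6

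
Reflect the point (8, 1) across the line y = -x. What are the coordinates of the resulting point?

Reflection across line y = -x: (8, 1) → (-1, -8)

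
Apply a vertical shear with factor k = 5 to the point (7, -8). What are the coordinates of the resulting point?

Shear matrix for vertical shear with factor k = 5:
[[1, 0], [5, 1]]
Result: (7, -8) → (7, 27)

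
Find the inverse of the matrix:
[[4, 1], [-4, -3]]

For [[a,b],[c,d]], inverse = (1/det)·[[d,-b],[-c,a]]
det = (4)(-3) - (1)(-4) = -12 - -4 = -8
Inverse = (1/-8)·[[-3, -1], [4, 4]]
= [[3/8, 1/8], [-1/2, -1/2]]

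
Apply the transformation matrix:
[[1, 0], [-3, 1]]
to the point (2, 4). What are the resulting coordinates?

Matrix multiplication:
[[1, 0], [-3, 1]] × [2, 4]ᵀ
= [(1)(2) + (0)(4), (-3)(2) + (1)(4)]ᵀ
= [2, -2]ᵀ
Result: (2, -2)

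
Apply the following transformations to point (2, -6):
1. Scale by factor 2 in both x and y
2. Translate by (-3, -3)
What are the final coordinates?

Step 1: Scale (2, -6) by 2 → (4, -12)
Step 2: Translate by (-3, -3) → (1, -15)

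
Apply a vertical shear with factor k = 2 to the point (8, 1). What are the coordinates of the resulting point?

Shear matrix for vertical shear with factor k = 2:
[[1, 0], [2, 1]]
Result: (8, 1) → (8, 17)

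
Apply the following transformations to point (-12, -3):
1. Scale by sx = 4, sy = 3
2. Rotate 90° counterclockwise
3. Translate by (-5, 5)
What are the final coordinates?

Step 1: Scale → (-48, -9)
Step 2: Rotate 90° → (9, -48)
Step 3: Translate → (4, -43)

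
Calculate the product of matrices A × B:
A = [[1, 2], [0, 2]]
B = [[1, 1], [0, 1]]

Matrix multiplication:
C[0][0] = 1×1 + 2×0 = 1
C[0][1] = 1×1 + 2×1 = 3
C[1][0] = 0×1 + 2×0 = 0
C[1][1] = 0×1 + 2×1 = 2
Result: [[1, 3], [0, 2]]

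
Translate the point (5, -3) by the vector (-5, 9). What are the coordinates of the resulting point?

Translation by (-5, 9) (homogeneous matrix [[1, 0, -5], [0, 1, 9], [0, 0, 1]]):
x' = 5 + -5 = 0
y' = -3 + 9 = 6
Result: (0, 6)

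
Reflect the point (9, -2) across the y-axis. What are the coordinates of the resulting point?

Reflection across y-axis: (9, -2) → (-9, -2)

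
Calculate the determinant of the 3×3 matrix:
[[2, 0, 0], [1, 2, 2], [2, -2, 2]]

Expansion along first row:
det = 2·det([[2,2],[-2,2]]) - 0·det([[1,2],[2,2]]) + 0·det([[1,2],[2,-2]])
    = 2·(2·2 - 2·-2) - 0·(1·2 - 2·2) + 0·(1·-2 - 2·2)
    = 2·8 - 0·-2 + 0·-6
    = 16 + 0 + 0 = 16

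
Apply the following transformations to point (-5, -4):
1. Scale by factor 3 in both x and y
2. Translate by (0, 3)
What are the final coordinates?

Step 1: Scale (-5, -4) by 3 → (-15, -12)
Step 2: Translate by (0, 3) → (-15, -9)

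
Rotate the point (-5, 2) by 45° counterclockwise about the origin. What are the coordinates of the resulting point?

Rotation matrix for 45°: [[cos 45°, -sin 45°], [sin 45°, cos 45°]] ≈ [[0.707107, -0.707107], [0.707107, 0.707107]]
[[0.707107, -0.707107], [0.707107, 0.707107]] × [-5, 2]ᵀ ≈ [-4.9497, -2.1213]ᵀ
Result: (-4.9497, -2.1213)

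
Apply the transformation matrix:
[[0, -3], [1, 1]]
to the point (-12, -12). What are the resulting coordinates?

Matrix multiplication:
[[0, -3], [1, 1]] × [-12, -12]ᵀ
= [(0)(-12) + (-3)(-12), (1)(-12) + (1)(-12)]ᵀ
= [36, -24]ᵀ
Result: (36, -24)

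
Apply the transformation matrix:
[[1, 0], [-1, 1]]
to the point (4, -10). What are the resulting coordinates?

Matrix multiplication:
[[1, 0], [-1, 1]] × [4, -10]ᵀ
= [(1)(4) + (0)(-10), (-1)(4) + (1)(-10)]ᵀ
= [4, -14]ᵀ
Result: (4, -14)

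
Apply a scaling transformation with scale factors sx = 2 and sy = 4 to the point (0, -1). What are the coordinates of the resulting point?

Scaling matrix:
[[2, 0], [0, 4]]
Result: (0 × 2, -1 × 4) = (0, -4)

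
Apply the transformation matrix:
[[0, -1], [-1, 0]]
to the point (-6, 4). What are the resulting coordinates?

Matrix multiplication:
[[0, -1], [-1, 0]] × [-6, 4]ᵀ
= [(0)(-6) + (-1)(4), (-1)(-6) + (0)(4)]ᵀ
= [-4, 6]ᵀ
Result: (-4, 6)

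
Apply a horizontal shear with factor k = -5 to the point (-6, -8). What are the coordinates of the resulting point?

Shear matrix for horizontal shear with factor k = -5:
[[1, -5], [0, 1]]
Result: (-6, -8) → (34, -8)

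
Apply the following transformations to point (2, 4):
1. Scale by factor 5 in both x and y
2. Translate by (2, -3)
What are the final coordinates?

Step 1: Scale (2, 4) by 5 → (10, 20)
Step 2: Translate by (2, -3) → (12, 17)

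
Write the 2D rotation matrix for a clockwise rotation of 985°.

Rotation matrix formula: [[cos θ, -sin θ], [sin θ, cos θ]]
A clockwise rotation by 985° is equivalent to a counterclockwise rotation by -985°.
For θ = -985°:
cos(-985°) = -0.0872
sin(-985°) = 0.9962
Result: [[-0.0872, -0.9962], [0.9962, -0.0872]]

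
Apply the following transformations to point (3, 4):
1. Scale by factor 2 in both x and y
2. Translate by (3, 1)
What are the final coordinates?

Step 1: Scale (3, 4) by 2 → (6, 8)
Step 2: Translate by (3, 1) → (9, 9)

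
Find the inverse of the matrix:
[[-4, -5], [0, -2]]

For [[a,b],[c,d]], inverse = (1/det)·[[d,-b],[-c,a]]
det = (-4)(-2) - (-5)(0) = 8 - 0 = 8
Inverse = (1/8)·[[-2, 5], [0, -4]]
= [[-1/4, 5/8], [0, -1/2]]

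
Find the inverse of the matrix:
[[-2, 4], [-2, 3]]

For [[a,b],[c,d]], inverse = (1/det)·[[d,-b],[-c,a]]
det = (-2)(3) - (4)(-2) = -6 - -8 = 2
Inverse = (1/2)·[[3, -4], [2, -2]]
= [[3/2, -2], [1, -1]]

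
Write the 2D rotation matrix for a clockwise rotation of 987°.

Rotation matrix formula: [[cos θ, -sin θ], [sin θ, cos θ]]
A clockwise rotation by 987° is equivalent to a counterclockwise rotation by -987°.
For θ = -987°:
cos(-987°) = -0.0523
sin(-987°) = 0.9986
Result: [[-0.0523, -0.9986], [0.9986, -0.0523]]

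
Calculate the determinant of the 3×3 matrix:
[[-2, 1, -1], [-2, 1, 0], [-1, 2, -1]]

Expansion along first row:
det = -2·det([[1,0],[2,-1]]) - 1·det([[-2,0],[-1,-1]]) + -1·det([[-2,1],[-1,2]])
    = -2·(1·-1 - 0·2) - 1·(-2·-1 - 0·-1) + -1·(-2·2 - 1·-1)
    = -2·-1 - 1·2 + -1·-3
    = 2 + -2 + 3 = 3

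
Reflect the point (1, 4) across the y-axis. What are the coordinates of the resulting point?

Reflection across y-axis: (1, 4) → (-1, 4)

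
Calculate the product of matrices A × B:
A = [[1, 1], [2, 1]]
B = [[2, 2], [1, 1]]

Matrix multiplication:
C[0][0] = 1×2 + 1×1 = 3
C[0][1] = 1×2 + 1×1 = 3
C[1][0] = 2×2 + 1×1 = 5
C[1][1] = 2×2 + 1×1 = 5
Result: [[3, 3], [5, 5]]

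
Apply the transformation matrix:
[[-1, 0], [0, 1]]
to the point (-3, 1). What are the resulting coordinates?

Matrix multiplication:
[[-1, 0], [0, 1]] × [-3, 1]ᵀ
= [(-1)(-3) + (0)(1), (0)(-3) + (1)(1)]ᵀ
= [3, 1]ᵀ
Result: (3, 1)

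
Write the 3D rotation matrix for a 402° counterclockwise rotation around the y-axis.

Rotation matrix for counterclockwise 402° around y-axis:
cos(402°) = 0.7431, sin(402°) = 0.6691
Result: [[0.7431, 0, 0.6691], [0, 1, 0], [-0.6691, 0, 0.7431]]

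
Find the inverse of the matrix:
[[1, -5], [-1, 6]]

For [[a,b],[c,d]], inverse = (1/det)·[[d,-b],[-c,a]]
det = (1)(6) - (-5)(-1) = 6 - 5 = 1
Inverse = [[6, 5], [1, 1]]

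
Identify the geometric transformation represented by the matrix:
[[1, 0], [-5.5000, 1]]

This matrix represents: vertical shear with factor -5.5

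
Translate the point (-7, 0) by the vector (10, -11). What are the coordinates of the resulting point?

Translation by (10, -11) (homogeneous matrix [[1, 0, 10], [0, 1, -11], [0, 0, 1]]):
x' = -7 + 10 = 3
y' = 0 + -11 = -11
Result: (3, -11)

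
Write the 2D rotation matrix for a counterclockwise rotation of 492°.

Rotation matrix formula: [[cos θ, -sin θ], [sin θ, cos θ]]
For θ = 492°:
cos(492°) = -0.6691
sin(492°) = 0.7431
Result: [[-0.6691, -0.7431], [0.7431, -0.6691]]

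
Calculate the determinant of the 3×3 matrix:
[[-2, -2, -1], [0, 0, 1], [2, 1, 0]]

Expansion along first row:
det = -2·det([[0,1],[1,0]]) - -2·det([[0,1],[2,0]]) + -1·det([[0,0],[2,1]])
    = -2·(0·0 - 1·1) - -2·(0·0 - 1·2) + -1·(0·1 - 0·2)
    = -2·-1 - -2·-2 + -1·0
    = 2 + -4 + 0 = -2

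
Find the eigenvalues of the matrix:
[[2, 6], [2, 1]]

Characteristic equation: det(A - λI) = 0
λ² - (trace)λ + (det) = 0
trace = 2 + 1 = 3, det = (2)(1) - (6)(2) = -10
λ² - (3)λ + (-10) = 0
λ = (3 ± √((3)² - 4·(-10))) / 2 = (3 ± √49) / 2
Solving: λ = -2, 5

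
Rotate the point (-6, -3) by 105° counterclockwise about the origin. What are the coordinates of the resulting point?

Rotation matrix for 105°: [[cos 105°, -sin 105°], [sin 105°, cos 105°]] ≈ [[-0.258819, -0.965926], [0.965926, -0.258819]]
[[-0.258819, -0.965926], [0.965926, -0.258819]] × [-6, -3]ᵀ ≈ [4.4507, -5.0191]ᵀ
Result: (4.4507, -5.0191)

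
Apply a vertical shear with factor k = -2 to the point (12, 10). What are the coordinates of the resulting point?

Shear matrix for vertical shear with factor k = -2:
[[1, 0], [-2, 1]]
Result: (12, 10) → (12, -14)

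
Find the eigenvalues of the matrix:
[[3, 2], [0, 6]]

Characteristic equation: det(A - λI) = 0
λ² - (trace)λ + (det) = 0
trace = 3 + 6 = 9, det = (3)(6) - (2)(0) = 18
λ² - (9)λ + (18) = 0
λ = (9 ± √((9)² - 4·(18))) / 2 = (9 ± √9) / 2
Solving: λ = 3, 6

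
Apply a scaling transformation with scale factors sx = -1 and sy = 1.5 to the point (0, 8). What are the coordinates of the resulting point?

Scaling matrix:
[[-1, 0], [0, 1.50]]
Result: (0 × -1, 8 × 1.5) = (0, 12)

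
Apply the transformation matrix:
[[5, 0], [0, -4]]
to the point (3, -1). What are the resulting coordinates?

Matrix multiplication:
[[5, 0], [0, -4]] × [3, -1]ᵀ
= [(5)(3) + (0)(-1), (0)(3) + (-4)(-1)]ᵀ
= [15, 4]ᵀ
Result: (15, 4)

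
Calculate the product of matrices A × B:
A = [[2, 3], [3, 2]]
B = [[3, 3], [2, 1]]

Matrix multiplication:
C[0][0] = 2×3 + 3×2 = 12
C[0][1] = 2×3 + 3×1 = 9
C[1][0] = 3×3 + 2×2 = 13
C[1][1] = 3×3 + 2×1 = 11
Result: [[12, 9], [13, 11]]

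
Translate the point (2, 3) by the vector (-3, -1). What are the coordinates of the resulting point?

Translation by (-3, -1) (homogeneous matrix [[1, 0, -3], [0, 1, -1], [0, 0, 1]]):
x' = 2 + -3 = -1
y' = 3 + -1 = 2
Result: (-1, 2)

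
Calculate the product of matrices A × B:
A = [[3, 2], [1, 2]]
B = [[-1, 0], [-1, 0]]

Matrix multiplication:
C[0][0] = 3×-1 + 2×-1 = -5
C[0][1] = 3×0 + 2×0 = 0
C[1][0] = 1×-1 + 2×-1 = -3
C[1][1] = 1×0 + 2×0 = 0
Result: [[-5, 0], [-3, 0]]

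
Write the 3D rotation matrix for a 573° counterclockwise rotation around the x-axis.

Rotation matrix for counterclockwise 573° around x-axis:
cos(573°) = -0.8387, sin(573°) = -0.5446
Result: [[1, 0, 0], [0, -0.8387, 0.5446], [0, -0.5446, -0.8387]]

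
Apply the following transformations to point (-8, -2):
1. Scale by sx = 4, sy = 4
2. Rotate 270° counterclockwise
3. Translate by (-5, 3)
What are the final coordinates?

Step 1: Scale → (-32, -8)
Step 2: Rotate 270° → (-8, 32)
Step 3: Translate → (-13, 35)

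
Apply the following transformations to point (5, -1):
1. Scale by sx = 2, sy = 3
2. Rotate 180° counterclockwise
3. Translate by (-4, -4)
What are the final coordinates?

Step 1: Scale → (10, -3)
Step 2: Rotate 180° → (-10, 3)
Step 3: Translate → (-14, -1)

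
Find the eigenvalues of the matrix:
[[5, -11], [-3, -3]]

Characteristic equation: det(A - λI) = 0
λ² - (trace)λ + (det) = 0
trace = 5 + -3 = 2, det = (5)(-3) - (-11)(-3) = -48
λ² - (2)λ + (-48) = 0
λ = (2 ± √((2)² - 4·(-48))) / 2 = (2 ± √196) / 2
Solving: λ = -6, 8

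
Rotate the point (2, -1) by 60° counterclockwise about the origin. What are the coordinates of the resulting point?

Rotation matrix for 60°: [[cos 60°, -sin 60°], [sin 60°, cos 60°]] ≈ [[0.500000, -0.866025], [0.866025, 0.500000]]
[[0.500000, -0.866025], [0.866025, 0.500000]] × [2, -1]ᵀ ≈ [1.8660, 1.2321]ᵀ
Result: (1.8660, 1.2321)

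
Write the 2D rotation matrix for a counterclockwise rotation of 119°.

Rotation matrix formula: [[cos θ, -sin θ], [sin θ, cos θ]]
For θ = 119°:
cos(119°) = -0.4848
sin(119°) = 0.8746
Result: [[-0.4848, -0.8746], [0.8746, -0.4848]]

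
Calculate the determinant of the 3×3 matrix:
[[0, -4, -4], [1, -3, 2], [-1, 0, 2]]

Expansion along first row:
det = 0·det([[-3,2],[0,2]]) - -4·det([[1,2],[-1,2]]) + -4·det([[1,-3],[-1,0]])
    = 0·(-3·2 - 2·0) - -4·(1·2 - 2·-1) + -4·(1·0 - -3·-1)
    = 0·-6 - -4·4 + -4·-3
    = 0 + 16 + 12 = 28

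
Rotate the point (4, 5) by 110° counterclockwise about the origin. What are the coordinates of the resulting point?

Rotation matrix for 110°: [[cos 110°, -sin 110°], [sin 110°, cos 110°]] ≈ [[-0.342020, -0.939693], [0.939693, -0.342020]]
[[-0.342020, -0.939693], [0.939693, -0.342020]] × [4, 5]ᵀ ≈ [-6.0665, 2.0487]ᵀ
Result: (-6.0665, 2.0487)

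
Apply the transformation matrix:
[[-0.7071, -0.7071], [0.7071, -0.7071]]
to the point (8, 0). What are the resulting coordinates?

Matrix multiplication:
[[-0.7071, -0.7071], [0.7071, -0.7071]] × [8, 0]ᵀ
= [(-0.7071)(8) + (-0.7071)(0), (0.7071)(8) + (-0.7071)(0)]ᵀ
= [-5.6568, 5.6568]ᵀ
Result: (-5.6568, 5.6568)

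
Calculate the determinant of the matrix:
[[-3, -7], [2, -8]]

For a 2×2 matrix [[a, b], [c, d]], det = ad - bc
det = (-3)(-8) - (-7)(2) = 24 - -14 = 38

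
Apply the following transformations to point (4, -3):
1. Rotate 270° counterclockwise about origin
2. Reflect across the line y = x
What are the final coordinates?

Step 1: Rotate 270° → (-3, -4)
Step 2: Reflect across line y = x → (-4, -3)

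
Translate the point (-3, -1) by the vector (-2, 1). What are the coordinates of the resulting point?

Translation by (-2, 1) (homogeneous matrix [[1, 0, -2], [0, 1, 1], [0, 0, 1]]):
x' = -3 + -2 = -5
y' = -1 + 1 = 0
Result: (-5, 0)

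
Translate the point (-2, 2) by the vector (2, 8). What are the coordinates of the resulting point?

Translation by (2, 8) (homogeneous matrix [[1, 0, 2], [0, 1, 8], [0, 0, 1]]):
x' = -2 + 2 = 0
y' = 2 + 8 = 10
Result: (0, 10)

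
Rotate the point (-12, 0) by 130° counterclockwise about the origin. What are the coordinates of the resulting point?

Rotation matrix for 130°: [[cos 130°, -sin 130°], [sin 130°, cos 130°]] ≈ [[-0.642788, -0.766044], [0.766044, -0.642788]]
[[-0.642788, -0.766044], [0.766044, -0.642788]] × [-12, 0]ᵀ ≈ [7.7135, -9.1925]ᵀ
Result: (7.7135, -9.1925)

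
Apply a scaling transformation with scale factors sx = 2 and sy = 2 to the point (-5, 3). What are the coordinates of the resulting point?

Scaling matrix:
[[2, 0], [0, 2]]
Result: (-5 × 2, 3 × 2) = (-10, 6)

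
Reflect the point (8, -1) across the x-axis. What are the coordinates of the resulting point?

Reflection across x-axis: (8, -1) → (8, 1)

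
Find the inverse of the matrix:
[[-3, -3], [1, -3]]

For [[a,b],[c,d]], inverse = (1/det)·[[d,-b],[-c,a]]
det = (-3)(-3) - (-3)(1) = 9 - -3 = 12
Inverse = (1/12)·[[-3, 3], [-1, -3]]
= [[-1/4, 1/4], [-1/12, -1/4]]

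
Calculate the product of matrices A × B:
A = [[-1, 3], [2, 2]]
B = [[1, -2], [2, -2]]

Matrix multiplication:
C[0][0] = -1×1 + 3×2 = 5
C[0][1] = -1×-2 + 3×-2 = -4
C[1][0] = 2×1 + 2×2 = 6
C[1][1] = 2×-2 + 2×-2 = -8
Result: [[5, -4], [6, -8]]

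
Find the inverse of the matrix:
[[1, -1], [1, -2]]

For [[a,b],[c,d]], inverse = (1/det)·[[d,-b],[-c,a]]
det = (1)(-2) - (-1)(1) = -2 - -1 = -1
Inverse = (1/-1)·[[-2, 1], [-1, 1]]
= [[2, -1], [1, -1]]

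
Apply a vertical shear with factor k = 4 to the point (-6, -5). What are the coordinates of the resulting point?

Shear matrix for vertical shear with factor k = 4:
[[1, 0], [4, 1]]
Result: (-6, -5) → (-6, -29)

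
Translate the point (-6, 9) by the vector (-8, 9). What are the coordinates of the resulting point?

Translation by (-8, 9) (homogeneous matrix [[1, 0, -8], [0, 1, 9], [0, 0, 1]]):
x' = -6 + -8 = -14
y' = 9 + 9 = 18
Result: (-14, 18)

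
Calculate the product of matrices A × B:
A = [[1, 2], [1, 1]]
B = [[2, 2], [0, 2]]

Matrix multiplication:
C[0][0] = 1×2 + 2×0 = 2
C[0][1] = 1×2 + 2×2 = 6
C[1][0] = 1×2 + 1×0 = 2
C[1][1] = 1×2 + 1×2 = 4
Result: [[2, 6], [2, 4]]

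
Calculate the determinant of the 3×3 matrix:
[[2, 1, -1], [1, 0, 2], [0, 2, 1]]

Expansion along first row:
det = 2·det([[0,2],[2,1]]) - 1·det([[1,2],[0,1]]) + -1·det([[1,0],[0,2]])
    = 2·(0·1 - 2·2) - 1·(1·1 - 2·0) + -1·(1·2 - 0·0)
    = 2·-4 - 1·1 + -1·2
    = -8 + -1 + -2 = -11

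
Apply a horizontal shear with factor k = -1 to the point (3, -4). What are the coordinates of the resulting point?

Shear matrix for horizontal shear with factor k = -1:
[[1, -1], [0, 1]]
Result: (3, -4) → (7, -4)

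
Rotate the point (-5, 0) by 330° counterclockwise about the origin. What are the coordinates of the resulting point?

Rotation matrix for 330°: [[cos 330°, -sin 330°], [sin 330°, cos 330°]] ≈ [[0.866025, 0.500000], [-0.500000, 0.866025]]
[[0.866025, 0.500000], [-0.500000, 0.866025]] × [-5, 0]ᵀ ≈ [-4.3301, 2.5000]ᵀ
Result: (-4.3301, 2.5000)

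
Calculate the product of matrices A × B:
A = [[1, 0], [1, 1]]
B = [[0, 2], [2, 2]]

Matrix multiplication:
C[0][0] = 1×0 + 0×2 = 0
C[0][1] = 1×2 + 0×2 = 2
C[1][0] = 1×0 + 1×2 = 2
C[1][1] = 1×2 + 1×2 = 4
Result: [[0, 2], [2, 4]]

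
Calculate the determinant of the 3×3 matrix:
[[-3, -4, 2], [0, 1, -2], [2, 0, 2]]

Expansion along first row:
det = -3·det([[1,-2],[0,2]]) - -4·det([[0,-2],[2,2]]) + 2·det([[0,1],[2,0]])
    = -3·(1·2 - -2·0) - -4·(0·2 - -2·2) + 2·(0·0 - 1·2)
    = -3·2 - -4·4 + 2·-2
    = -6 + 16 + -4 = 6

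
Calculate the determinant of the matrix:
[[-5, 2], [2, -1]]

For a 2×2 matrix [[a, b], [c, d]], det = ad - bc
det = (-5)(-1) - (2)(2) = 5 - 4 = 1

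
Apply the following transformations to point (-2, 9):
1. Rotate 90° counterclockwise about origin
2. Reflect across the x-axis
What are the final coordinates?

Step 1: Rotate 90° → (-9, -2)
Step 2: Reflect across x-axis → (-9, 2)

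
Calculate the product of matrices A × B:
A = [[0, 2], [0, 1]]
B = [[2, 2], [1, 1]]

Matrix multiplication:
C[0][0] = 0×2 + 2×1 = 2
C[0][1] = 0×2 + 2×1 = 2
C[1][0] = 0×2 + 1×1 = 1
C[1][1] = 0×2 + 1×1 = 1
Result: [[2, 2], [1, 1]]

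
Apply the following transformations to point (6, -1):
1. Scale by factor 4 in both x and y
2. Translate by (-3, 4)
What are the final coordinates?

Step 1: Scale (6, -1) by 4 → (24, -4)
Step 2: Translate by (-3, 4) → (21, 0)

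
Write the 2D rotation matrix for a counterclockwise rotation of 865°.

Rotation matrix formula: [[cos θ, -sin θ], [sin θ, cos θ]]
For θ = 865°:
cos(865°) = -0.8192
sin(865°) = 0.5736
Result: [[-0.8192, -0.5736], [0.5736, -0.8192]]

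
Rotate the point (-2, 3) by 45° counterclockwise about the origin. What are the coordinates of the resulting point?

Rotation matrix for 45°: [[cos 45°, -sin 45°], [sin 45°, cos 45°]] ≈ [[0.707107, -0.707107], [0.707107, 0.707107]]
[[0.707107, -0.707107], [0.707107, 0.707107]] × [-2, 3]ᵀ ≈ [-3.5355, 0.7071]ᵀ
Result: (-3.5355, 0.7071)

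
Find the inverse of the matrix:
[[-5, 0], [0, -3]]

For [[a,b],[c,d]], inverse = (1/det)·[[d,-b],[-c,a]]
det = (-5)(-3) - (0)(0) = 15 - 0 = 15
Inverse = (1/15)·[[-3, 0], [0, -5]]
= [[-1/5, 0], [0, -1/3]]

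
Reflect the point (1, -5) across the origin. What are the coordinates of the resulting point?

Reflection across origin: (1, -5) → (-1, 5)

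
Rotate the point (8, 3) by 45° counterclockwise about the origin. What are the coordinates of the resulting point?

Rotation matrix for 45°: [[cos 45°, -sin 45°], [sin 45°, cos 45°]] ≈ [[0.707107, -0.707107], [0.707107, 0.707107]]
[[0.707107, -0.707107], [0.707107, 0.707107]] × [8, 3]ᵀ ≈ [3.5355, 7.7782]ᵀ
Result: (3.5355, 7.7782)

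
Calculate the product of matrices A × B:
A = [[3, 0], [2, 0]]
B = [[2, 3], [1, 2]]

Matrix multiplication:
C[0][0] = 3×2 + 0×1 = 6
C[0][1] = 3×3 + 0×2 = 9
C[1][0] = 2×2 + 0×1 = 4
C[1][1] = 2×3 + 0×2 = 6
Result: [[6, 9], [4, 6]]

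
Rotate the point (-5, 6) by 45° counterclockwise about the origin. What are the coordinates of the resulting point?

Rotation matrix for 45°: [[cos 45°, -sin 45°], [sin 45°, cos 45°]] ≈ [[0.707107, -0.707107], [0.707107, 0.707107]]
[[0.707107, -0.707107], [0.707107, 0.707107]] × [-5, 6]ᵀ ≈ [-7.7782, 0.7071]ᵀ
Result: (-7.7782, 0.7071)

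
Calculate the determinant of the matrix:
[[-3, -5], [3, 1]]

For a 2×2 matrix [[a, b], [c, d]], det = ad - bc
det = (-3)(1) - (-5)(3) = -3 - -15 = 12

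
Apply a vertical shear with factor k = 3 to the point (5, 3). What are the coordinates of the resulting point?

Shear matrix for vertical shear with factor k = 3:
[[1, 0], [3, 1]]
Result: (5, 3) → (5, 18)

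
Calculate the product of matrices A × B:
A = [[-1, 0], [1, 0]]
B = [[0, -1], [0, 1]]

Matrix multiplication:
C[0][0] = -1×0 + 0×0 = 0
C[0][1] = -1×-1 + 0×1 = 1
C[1][0] = 1×0 + 0×0 = 0
C[1][1] = 1×-1 + 0×1 = -1
Result: [[0, 1], [0, -1]]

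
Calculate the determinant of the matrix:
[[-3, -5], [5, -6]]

For a 2×2 matrix [[a, b], [c, d]], det = ad - bc
det = (-3)(-6) - (-5)(5) = 18 - -25 = 43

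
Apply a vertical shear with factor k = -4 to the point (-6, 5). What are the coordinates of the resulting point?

Shear matrix for vertical shear with factor k = -4:
[[1, 0], [-4, 1]]
Result: (-6, 5) → (-6, 29)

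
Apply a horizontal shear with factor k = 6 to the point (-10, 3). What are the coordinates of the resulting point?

Shear matrix for horizontal shear with factor k = 6:
[[1, 6], [0, 1]]
Result: (-10, 3) → (8, 3)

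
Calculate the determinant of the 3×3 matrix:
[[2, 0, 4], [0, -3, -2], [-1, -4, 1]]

Expansion along first row:
det = 2·det([[-3,-2],[-4,1]]) - 0·det([[0,-2],[-1,1]]) + 4·det([[0,-3],[-1,-4]])
    = 2·(-3·1 - -2·-4) - 0·(0·1 - -2·-1) + 4·(0·-4 - -3·-1)
    = 2·-11 - 0·-2 + 4·-3
    = -22 + 0 + -12 = -34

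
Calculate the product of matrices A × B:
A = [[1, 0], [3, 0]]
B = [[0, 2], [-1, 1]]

Matrix multiplication:
C[0][0] = 1×0 + 0×-1 = 0
C[0][1] = 1×2 + 0×1 = 2
C[1][0] = 3×0 + 0×-1 = 0
C[1][1] = 3×2 + 0×1 = 6
Result: [[0, 2], [0, 6]]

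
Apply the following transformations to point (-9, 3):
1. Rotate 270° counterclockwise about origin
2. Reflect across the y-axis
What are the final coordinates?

Step 1: Rotate 270° → (3, 9)
Step 2: Reflect across y-axis → (-3, 9)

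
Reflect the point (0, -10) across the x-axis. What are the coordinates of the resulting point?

Reflection across x-axis: (0, -10) → (0, 10)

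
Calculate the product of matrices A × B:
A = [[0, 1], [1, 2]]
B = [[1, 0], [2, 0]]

Matrix multiplication:
C[0][0] = 0×1 + 1×2 = 2
C[0][1] = 0×0 + 1×0 = 0
C[1][0] = 1×1 + 2×2 = 5
C[1][1] = 1×0 + 2×0 = 0
Result: [[2, 0], [5, 0]]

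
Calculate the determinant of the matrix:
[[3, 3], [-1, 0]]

For a 2×2 matrix [[a, b], [c, d]], det = ad - bc
det = (3)(0) - (3)(-1) = 0 - -3 = 3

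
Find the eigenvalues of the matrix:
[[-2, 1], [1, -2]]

Characteristic equation: det(A - λI) = 0
λ² - (trace)λ + (det) = 0
trace = -2 + -2 = -4, det = (-2)(-2) - (1)(1) = 3
λ² - (-4)λ + (3) = 0
λ = (-4 ± √((-4)² - 4·(3))) / 2 = (-4 ± √4) / 2
Solving: λ = -3, -1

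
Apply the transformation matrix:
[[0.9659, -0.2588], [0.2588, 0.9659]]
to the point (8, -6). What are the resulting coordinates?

Matrix multiplication:
[[0.9659, -0.2588], [0.2588, 0.9659]] × [8, -6]ᵀ
= [(0.9659)(8) + (-0.2588)(-6), (0.2588)(8) + (0.9659)(-6)]ᵀ
= [9.2800, -3.7250]ᵀ
Result: (9.2800, -3.7250)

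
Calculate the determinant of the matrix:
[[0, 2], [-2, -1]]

For a 2×2 matrix [[a, b], [c, d]], det = ad - bc
det = (0)(-1) - (2)(-2) = 0 - -4 = 4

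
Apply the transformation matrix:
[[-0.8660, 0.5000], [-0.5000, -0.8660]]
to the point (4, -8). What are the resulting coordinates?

Matrix multiplication:
[[-0.8660, 0.5000], [-0.5000, -0.8660]] × [4, -8]ᵀ
= [(-0.8660)(4) + (0.5000)(-8), (-0.5000)(4) + (-0.8660)(-8)]ᵀ
= [-7.4640, 4.9280]ᵀ
Result: (-7.4640, 4.9280)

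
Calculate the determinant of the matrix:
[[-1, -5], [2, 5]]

For a 2×2 matrix [[a, b], [c, d]], det = ad - bc
det = (-1)(5) - (-5)(2) = -5 - -10 = 5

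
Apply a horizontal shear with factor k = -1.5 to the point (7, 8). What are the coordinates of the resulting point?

Shear matrix for horizontal shear with factor k = -1.5:
[[1, -1.50], [0, 1]]
Result: (7, 8) → (-5, 8)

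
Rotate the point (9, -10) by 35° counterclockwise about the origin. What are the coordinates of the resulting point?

Rotation matrix for 35°: [[cos 35°, -sin 35°], [sin 35°, cos 35°]] ≈ [[0.819152, -0.573576], [0.573576, 0.819152]]
[[0.819152, -0.573576], [0.573576, 0.819152]] × [9, -10]ᵀ ≈ [13.1081, -3.0293]ᵀ
Result: (13.1081, -3.0293)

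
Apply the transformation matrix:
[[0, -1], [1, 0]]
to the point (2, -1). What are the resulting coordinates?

Matrix multiplication:
[[0, -1], [1, 0]] × [2, -1]ᵀ
= [(0)(2) + (-1)(-1), (1)(2) + (0)(-1)]ᵀ
= [1, 2]ᵀ
Result: (1, 2)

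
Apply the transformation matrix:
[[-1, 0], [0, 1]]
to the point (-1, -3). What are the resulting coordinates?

Matrix multiplication:
[[-1, 0], [0, 1]] × [-1, -3]ᵀ
= [(-1)(-1) + (0)(-3), (0)(-1) + (1)(-3)]ᵀ
= [1, -3]ᵀ
Result: (1, -3)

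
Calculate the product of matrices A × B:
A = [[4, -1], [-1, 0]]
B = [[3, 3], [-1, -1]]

Matrix multiplication:
C[0][0] = 4×3 + -1×-1 = 13
C[0][1] = 4×3 + -1×-1 = 13
C[1][0] = -1×3 + 0×-1 = -3
C[1][1] = -1×3 + 0×-1 = -3
Result: [[13, 13], [-3, -3]]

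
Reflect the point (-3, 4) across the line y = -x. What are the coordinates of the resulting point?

Reflection across line y = -x: (-3, 4) → (-4, 3)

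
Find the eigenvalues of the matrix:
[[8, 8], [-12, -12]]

Characteristic equation: det(A - λI) = 0
λ² - (trace)λ + (det) = 0
trace = 8 + -12 = -4, det = (8)(-12) - (8)(-12) = 0
λ² - (-4)λ + (0) = 0
λ = (-4 ± √((-4)² - 4·(0))) / 2 = (-4 ± √16) / 2
Solving: λ = -4, 0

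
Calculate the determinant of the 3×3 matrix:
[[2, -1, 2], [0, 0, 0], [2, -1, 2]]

Expansion along first row:
det = 2·det([[0,0],[-1,2]]) - -1·det([[0,0],[2,2]]) + 2·det([[0,0],[2,-1]])
    = 2·(0·2 - 0·-1) - -1·(0·2 - 0·2) + 2·(0·-1 - 0·2)
    = 2·0 - -1·0 + 2·0
    = 0 + 0 + 0 = 0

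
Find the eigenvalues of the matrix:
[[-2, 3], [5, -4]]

Characteristic equation: det(A - λI) = 0
λ² - (trace)λ + (det) = 0
trace = -2 + -4 = -6, det = (-2)(-4) - (3)(5) = -7
λ² - (-6)λ + (-7) = 0
λ = (-6 ± √((-6)² - 4·(-7))) / 2 = (-6 ± √64) / 2
Solving: λ = -7, 1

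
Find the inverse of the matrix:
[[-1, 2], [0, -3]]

For [[a,b],[c,d]], inverse = (1/det)·[[d,-b],[-c,a]]
det = (-1)(-3) - (2)(0) = 3 - 0 = 3
Inverse = (1/3)·[[-3, -2], [0, -1]]
= [[-1, -2/3], [0, -1/3]]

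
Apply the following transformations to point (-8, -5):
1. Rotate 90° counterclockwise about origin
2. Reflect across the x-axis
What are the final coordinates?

Step 1: Rotate 90° → (5, -8)
Step 2: Reflect across x-axis → (5, 8)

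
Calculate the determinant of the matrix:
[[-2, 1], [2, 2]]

For a 2×2 matrix [[a, b], [c, d]], det = ad - bc
det = (-2)(2) - (1)(2) = -4 - 2 = -6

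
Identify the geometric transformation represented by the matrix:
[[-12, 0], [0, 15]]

This matrix represents: non-uniform scaling by sx = -12, sy = 15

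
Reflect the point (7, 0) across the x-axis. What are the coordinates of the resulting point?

Reflection across x-axis: (7, 0) → (7, 0)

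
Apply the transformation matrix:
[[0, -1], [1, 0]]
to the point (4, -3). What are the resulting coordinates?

Matrix multiplication:
[[0, -1], [1, 0]] × [4, -3]ᵀ
= [(0)(4) + (-1)(-3), (1)(4) + (0)(-3)]ᵀ
= [3, 4]ᵀ
Result: (3, 4)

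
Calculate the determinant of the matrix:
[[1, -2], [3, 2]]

For a 2×2 matrix [[a, b], [c, d]], det = ad - bc
det = (1)(2) - (-2)(3) = 2 - -6 = 8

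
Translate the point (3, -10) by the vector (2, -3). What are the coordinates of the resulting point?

Translation by (2, -3) (homogeneous matrix [[1, 0, 2], [0, 1, -3], [0, 0, 1]]):
x' = 3 + 2 = 5
y' = -10 + -3 = -13
Result: (5, -13)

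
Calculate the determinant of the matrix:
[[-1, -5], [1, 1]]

For a 2×2 matrix [[a, b], [c, d]], det = ad - bc
det = (-1)(1) - (-5)(1) = -1 - -5 = 4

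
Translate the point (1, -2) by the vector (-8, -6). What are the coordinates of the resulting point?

Translation by (-8, -6) (homogeneous matrix [[1, 0, -8], [0, 1, -6], [0, 0, 1]]):
x' = 1 + -8 = -7
y' = -2 + -6 = -8
Result: (-7, -8)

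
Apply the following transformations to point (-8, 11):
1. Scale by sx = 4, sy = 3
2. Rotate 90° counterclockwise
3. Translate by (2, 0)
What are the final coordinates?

Step 1: Scale → (-32, 33)
Step 2: Rotate 90° → (-33, -32)
Step 3: Translate → (-31, -32)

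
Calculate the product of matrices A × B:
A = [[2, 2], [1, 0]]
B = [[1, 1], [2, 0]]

Matrix multiplication:
C[0][0] = 2×1 + 2×2 = 6
C[0][1] = 2×1 + 2×0 = 2
C[1][0] = 1×1 + 0×2 = 1
C[1][1] = 1×1 + 0×0 = 1
Result: [[6, 2], [1, 1]]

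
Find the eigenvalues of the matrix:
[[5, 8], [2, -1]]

Characteristic equation: det(A - λI) = 0
λ² - (trace)λ + (det) = 0
trace = 5 + -1 = 4, det = (5)(-1) - (8)(2) = -21
λ² - (4)λ + (-21) = 0
λ = (4 ± √((4)² - 4·(-21))) / 2 = (4 ± √100) / 2
Solving: λ = -3, 7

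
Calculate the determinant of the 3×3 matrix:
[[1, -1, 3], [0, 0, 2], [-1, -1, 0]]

Expansion along first row:
det = 1·det([[0,2],[-1,0]]) - -1·det([[0,2],[-1,0]]) + 3·det([[0,0],[-1,-1]])
    = 1·(0·0 - 2·-1) - -1·(0·0 - 2·-1) + 3·(0·-1 - 0·-1)
    = 1·2 - -1·2 + 3·0
    = 2 + 2 + 0 = 4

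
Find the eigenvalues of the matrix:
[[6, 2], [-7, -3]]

Characteristic equation: det(A - λI) = 0
λ² - (trace)λ + (det) = 0
trace = 6 + -3 = 3, det = (6)(-3) - (2)(-7) = -4
λ² - (3)λ + (-4) = 0
λ = (3 ± √((3)² - 4·(-4))) / 2 = (3 ± √25) / 2
Solving: λ = -1, 4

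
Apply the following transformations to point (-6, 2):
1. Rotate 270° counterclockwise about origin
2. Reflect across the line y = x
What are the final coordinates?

Step 1: Rotate 270° → (2, 6)
Step 2: Reflect across line y = x → (6, 2)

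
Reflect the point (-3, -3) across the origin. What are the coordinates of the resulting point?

Reflection across origin: (-3, -3) → (3, 3)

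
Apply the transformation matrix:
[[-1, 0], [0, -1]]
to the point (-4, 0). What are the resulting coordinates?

Matrix multiplication:
[[-1, 0], [0, -1]] × [-4, 0]ᵀ
= [(-1)(-4) + (0)(0), (0)(-4) + (-1)(0)]ᵀ
= [4, 0]ᵀ
Result: (4, 0)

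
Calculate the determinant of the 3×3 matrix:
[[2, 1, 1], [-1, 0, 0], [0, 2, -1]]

Expansion along first row:
det = 2·det([[0,0],[2,-1]]) - 1·det([[-1,0],[0,-1]]) + 1·det([[-1,0],[0,2]])
    = 2·(0·-1 - 0·2) - 1·(-1·-1 - 0·0) + 1·(-1·2 - 0·0)
    = 2·0 - 1·1 + 1·-2
    = 0 + -1 + -2 = -3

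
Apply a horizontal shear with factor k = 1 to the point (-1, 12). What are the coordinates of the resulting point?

Shear matrix for horizontal shear with factor k = 1:
[[1, 1], [0, 1]]
Result: (-1, 12) → (11, 12)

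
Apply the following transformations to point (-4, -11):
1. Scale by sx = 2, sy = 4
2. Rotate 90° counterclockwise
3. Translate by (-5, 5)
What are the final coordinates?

Step 1: Scale → (-8, -44)
Step 2: Rotate 90° → (44, -8)
Step 3: Translate → (39, -3)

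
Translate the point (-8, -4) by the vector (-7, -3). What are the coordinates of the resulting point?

Translation by (-7, -3) (homogeneous matrix [[1, 0, -7], [0, 1, -3], [0, 0, 1]]):
x' = -8 + -7 = -15
y' = -4 + -3 = -7
Result: (-15, -7)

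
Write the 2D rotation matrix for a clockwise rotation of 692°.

Rotation matrix formula: [[cos θ, -sin θ], [sin θ, cos θ]]
A clockwise rotation by 692° is equivalent to a counterclockwise rotation by -692°.
For θ = -692°:
cos(-692°) = 0.8829
sin(-692°) = 0.4695
Result: [[0.8829, -0.4695], [0.4695, 0.8829]]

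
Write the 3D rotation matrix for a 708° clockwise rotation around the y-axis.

Rotation matrix for clockwise 708° around y-axis:
A clockwise rotation by 708° is a counterclockwise rotation by -708°.
cos(-708°) = 0.9781, sin(-708°) = 0.2079
Result: [[0.9781, 0, 0.2079], [0, 1, 0], [-0.2079, 0, 0.9781]]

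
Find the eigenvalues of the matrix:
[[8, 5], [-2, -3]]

Characteristic equation: det(A - λI) = 0
λ² - (trace)λ + (det) = 0
trace = 8 + -3 = 5, det = (8)(-3) - (5)(-2) = -14
λ² - (5)λ + (-14) = 0
λ = (5 ± √((5)² - 4·(-14))) / 2 = (5 ± √81) / 2
Solving: λ = -2, 7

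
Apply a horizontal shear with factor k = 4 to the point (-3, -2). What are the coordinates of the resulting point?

Shear matrix for horizontal shear with factor k = 4:
[[1, 4], [0, 1]]
Result: (-3, -2) → (-11, -2)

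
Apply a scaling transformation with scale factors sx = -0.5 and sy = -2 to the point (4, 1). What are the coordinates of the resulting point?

Scaling matrix:
[[-0.50, 0], [0, -2]]
Result: (4 × -0.5, 1 × -2) = (-2, -2)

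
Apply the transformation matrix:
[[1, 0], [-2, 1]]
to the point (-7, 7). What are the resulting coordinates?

Matrix multiplication:
[[1, 0], [-2, 1]] × [-7, 7]ᵀ
= [(1)(-7) + (0)(7), (-2)(-7) + (1)(7)]ᵀ
= [-7, 21]ᵀ
Result: (-7, 21)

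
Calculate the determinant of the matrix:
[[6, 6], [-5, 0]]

For a 2×2 matrix [[a, b], [c, d]], det = ad - bc
det = (6)(0) - (6)(-5) = 0 - -30 = 30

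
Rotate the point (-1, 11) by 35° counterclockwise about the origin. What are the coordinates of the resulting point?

Rotation matrix for 35°: [[cos 35°, -sin 35°], [sin 35°, cos 35°]] ≈ [[0.819152, -0.573576], [0.573576, 0.819152]]
[[0.819152, -0.573576], [0.573576, 0.819152]] × [-1, 11]ᵀ ≈ [-7.1285, 8.4371]ᵀ
Result: (-7.1285, 8.4371)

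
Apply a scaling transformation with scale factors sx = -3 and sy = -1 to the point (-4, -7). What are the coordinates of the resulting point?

Scaling matrix:
[[-3, 0], [0, -1]]
Result: (-4 × -3, -7 × -1) = (12, 7)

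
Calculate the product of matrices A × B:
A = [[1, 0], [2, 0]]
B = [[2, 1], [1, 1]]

Matrix multiplication:
C[0][0] = 1×2 + 0×1 = 2
C[0][1] = 1×1 + 0×1 = 1
C[1][0] = 2×2 + 0×1 = 4
C[1][1] = 2×1 + 0×1 = 2
Result: [[2, 1], [4, 2]]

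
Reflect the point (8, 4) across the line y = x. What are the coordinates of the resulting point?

Reflection across line y = x: (8, 4) → (4, 8)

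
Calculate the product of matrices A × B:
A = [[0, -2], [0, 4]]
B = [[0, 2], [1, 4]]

Matrix multiplication:
C[0][0] = 0×0 + -2×1 = -2
C[0][1] = 0×2 + -2×4 = -8
C[1][0] = 0×0 + 4×1 = 4
C[1][1] = 0×2 + 4×4 = 16
Result: [[-2, -8], [4, 16]]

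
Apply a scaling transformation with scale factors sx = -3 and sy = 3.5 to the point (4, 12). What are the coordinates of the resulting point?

Scaling matrix:
[[-3, 0], [0, 3.50]]
Result: (4 × -3, 12 × 3.5) = (-12, 42)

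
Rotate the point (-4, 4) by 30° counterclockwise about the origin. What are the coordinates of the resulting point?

Rotation matrix for 30°: [[cos 30°, -sin 30°], [sin 30°, cos 30°]] ≈ [[0.866025, -0.500000], [0.500000, 0.866025]]
[[0.866025, -0.500000], [0.500000, 0.866025]] × [-4, 4]ᵀ ≈ [-5.4641, 1.4641]ᵀ
Result: (-5.4641, 1.4641)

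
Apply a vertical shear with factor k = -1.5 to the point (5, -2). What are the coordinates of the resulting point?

Shear matrix for vertical shear with factor k = -1.5:
[[1, 0], [-1.50, 1]]
Result: (5, -2) → (5, -9.5)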